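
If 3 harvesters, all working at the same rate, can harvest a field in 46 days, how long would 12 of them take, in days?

Total work is 3·46 = 138 harvester-days.
With 12 harvesters: 138/12 = 23/2 days.

23/2 days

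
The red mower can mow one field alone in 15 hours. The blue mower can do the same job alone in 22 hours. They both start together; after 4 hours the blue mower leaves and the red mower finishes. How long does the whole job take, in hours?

In the first 4 hours the combined rate is 37/330, so 74/165 of the job is done, leaving 91/165.
After the blue mower leaves the rate is 1/15 per hour; the remaining 91/165 takes 91/11 hours.
Total = 4 + 91/11 = 135/11 hours.

135/11 hours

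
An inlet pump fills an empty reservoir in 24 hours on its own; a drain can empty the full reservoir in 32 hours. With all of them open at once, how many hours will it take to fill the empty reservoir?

Net rate = 1/24 − 1/32 = (4 − 3)/96 = 1/96 per hour.
Filling time = 1 ÷ (1/96) = 96 hours.

96 hours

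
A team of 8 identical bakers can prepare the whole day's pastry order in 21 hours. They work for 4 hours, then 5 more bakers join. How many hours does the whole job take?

188/13 hours

One baker does 1/168 of the job per hour.
After 4 hours with 8 bakers, 4/21 is done (17/21 left).
With 13 bakers the rate is 13/168, so the rest takes 17/21 ÷ 13/168 = 136/13 hours.
Total = 4 + 136/13 = 188/13 hours.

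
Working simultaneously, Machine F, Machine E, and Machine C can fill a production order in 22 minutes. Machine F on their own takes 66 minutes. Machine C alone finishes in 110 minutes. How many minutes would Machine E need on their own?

330/7 minutes

Combined rate is 1/22 per minute.
Known contribution: 1/66 + 1/110 = (5 + 3)/330 = 8/330 = 4/165 per minute.
So Machine E's rate is 1/22 − 4/165 = 7/330, meaning 330/7 minutes alone.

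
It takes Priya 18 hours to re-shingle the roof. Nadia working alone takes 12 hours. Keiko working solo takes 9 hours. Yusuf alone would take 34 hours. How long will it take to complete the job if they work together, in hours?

68/19 hours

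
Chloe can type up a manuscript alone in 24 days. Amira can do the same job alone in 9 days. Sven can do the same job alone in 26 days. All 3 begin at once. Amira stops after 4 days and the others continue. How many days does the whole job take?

In the first 4 days the combined rate is 179/936, so 179/234 of the job is done, leaving 55/234.
After Amira leaves the rate is 25/312 per day; the remaining 55/234 takes 44/15 days.
Total = 4 + 44/15 = 104/15 days.

104/15 days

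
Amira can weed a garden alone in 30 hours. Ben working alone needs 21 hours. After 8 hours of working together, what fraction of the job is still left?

Combined rate: 1/30 + 1/21 = (7 + 10)/210 = 17/210 per hour.
In 8 hours they complete 8·17/210 = 68/105 of the job.
So 37/105 remains.

37/105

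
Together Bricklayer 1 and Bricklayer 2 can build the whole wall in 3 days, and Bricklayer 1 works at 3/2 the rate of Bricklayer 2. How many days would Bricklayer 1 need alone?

5 days

Let Bricklayer 2's rate be r; then Bricklayer 1's rate is (3/2)r, so together (3/2 + 1)r = (5/2)r = 1/3.
Thus r = 2/15 per day.
Bricklayer 2 alone: 15/2 days; Bricklayer 1 alone: 5 days.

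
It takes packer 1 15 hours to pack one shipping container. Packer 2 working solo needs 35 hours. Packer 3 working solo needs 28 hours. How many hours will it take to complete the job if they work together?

Combined rate: 1/15 + 1/35 + 1/28 = (28 + 12 + 15)/420 = 55/420 = 11/84 per hour.
Time = 1 ÷ (11/84) = 84/11 hours.

84/11 hours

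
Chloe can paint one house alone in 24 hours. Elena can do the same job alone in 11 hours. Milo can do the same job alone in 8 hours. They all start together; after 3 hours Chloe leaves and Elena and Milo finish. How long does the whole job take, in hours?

77/19 hours

In the first 3 hours the combined rate is 17/66, so 17/22 of the job is done, leaving 5/22.
After Chloe leaves the rate is 19/88 per hour; the remaining 5/22 takes 20/19 hours.
Total = 3 + 20/19 = 77/19 hours.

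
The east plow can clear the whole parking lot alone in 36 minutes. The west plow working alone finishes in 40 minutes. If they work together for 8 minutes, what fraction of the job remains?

26/45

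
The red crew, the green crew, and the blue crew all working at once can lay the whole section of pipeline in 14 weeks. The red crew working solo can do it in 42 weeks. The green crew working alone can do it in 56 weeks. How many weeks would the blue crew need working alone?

Combined rate is 1/14 per week.
Known contribution: 1/42 + 1/56 = (4 + 3)/168 = 7/168 = 1/24 per week.
So the blue crew's rate is 1/14 − 1/24 = 5/168, meaning 168/5 weeks alone.

168/5 weeks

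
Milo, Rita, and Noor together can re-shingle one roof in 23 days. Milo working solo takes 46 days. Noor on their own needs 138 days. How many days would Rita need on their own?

Combined rate is 1/23 per day.
Known contribution: 1/46 + 1/138 = (3 + 1)/138 = 4/138 = 2/69 per day.
So Rita's rate is 1/23 − 2/69 = 1/69, meaning 69 days alone.

69 days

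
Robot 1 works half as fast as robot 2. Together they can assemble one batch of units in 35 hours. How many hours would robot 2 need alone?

Let robot 2's rate be r; then robot 1's rate is (1/2)r, so together (1/2 + 1)r = (3/2)r = 1/35.
Thus r = 2/105 per hour.
Robot 2 alone: 105/2 hours; robot 1 alone: 105 hours.

105/2 hours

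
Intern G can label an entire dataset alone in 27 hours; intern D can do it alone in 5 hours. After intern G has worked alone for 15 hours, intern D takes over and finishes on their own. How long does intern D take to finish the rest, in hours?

20/9 hours

In 15 hours intern G does 15/27 = 5/9 of the job, leaving 4/9.
Intern D works at 1/5 per hour, so finishing takes 4/9 ÷ 1/5 = 20/9 hours.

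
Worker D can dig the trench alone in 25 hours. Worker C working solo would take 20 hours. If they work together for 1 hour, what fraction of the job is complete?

9/100

Combined rate: 1/25 + 1/20 = (4 + 5)/100 = 9/100 per hour.
In 1 hour they complete 1·9/100 = 9/100 of the job.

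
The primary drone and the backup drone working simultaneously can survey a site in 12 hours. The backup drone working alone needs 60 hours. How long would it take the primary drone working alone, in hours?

Combined rate is 1/12 per hour.
Known contribution: 1/60 per hour.
So the primary drone's rate is 1/12 − 1/60 = 1/15, meaning 15 hours alone.

15 hours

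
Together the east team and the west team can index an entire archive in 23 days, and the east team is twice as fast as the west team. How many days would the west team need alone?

69 days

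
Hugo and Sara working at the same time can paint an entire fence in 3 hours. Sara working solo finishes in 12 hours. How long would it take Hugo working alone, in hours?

4 hours

Combined rate is 1/3 per hour.
Known contribution: 1/12 per hour.
So Hugo's rate is 1/3 − 1/12 = 1/4, meaning 4 hours alone.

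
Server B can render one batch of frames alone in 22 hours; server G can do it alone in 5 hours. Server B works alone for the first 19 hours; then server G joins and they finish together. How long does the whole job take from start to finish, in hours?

176/9 hours

In 19 hours server B does 19/22 of the job, leaving 3/22.
Server B and server G together work at 27/110 per hour, so finishing takes 3/22 ÷ 27/110 = 5/9 hours.
Total time = 19 + 5/9 = 176/9 hours.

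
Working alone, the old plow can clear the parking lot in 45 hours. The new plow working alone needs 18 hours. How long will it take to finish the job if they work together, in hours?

90/7 hours

With two workers the combined time is the product over the sum: 45·18/(45+18) = 810/63 = 90/7 hours.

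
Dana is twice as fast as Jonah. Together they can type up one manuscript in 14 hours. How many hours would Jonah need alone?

Let Jonah's rate be r; then Dana's rate is 2r, so together (2 + 1)r = 3r = 1/14.
Thus r = 1/42 per hour.
Jonah alone: 42 hours; Dana alone: 21 hours.

42 hours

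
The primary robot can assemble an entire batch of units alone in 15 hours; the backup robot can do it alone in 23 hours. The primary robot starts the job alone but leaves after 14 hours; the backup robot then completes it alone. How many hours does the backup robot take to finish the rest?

23/15 hours

In 14 hours the primary robot does 14/15 of the job, leaving 1/15.
The backup robot works at 1/23 per hour, so finishing takes 1/15 ÷ 1/23 = 23/15 hours.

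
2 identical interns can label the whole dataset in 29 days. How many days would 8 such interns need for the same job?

Total work is 2·29 = 58 intern-days.
With 8 interns: 58/8 = 29/4 days.

29/4 days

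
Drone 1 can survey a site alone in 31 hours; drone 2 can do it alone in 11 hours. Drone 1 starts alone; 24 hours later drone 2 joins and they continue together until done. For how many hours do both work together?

In 24 hours drone 1 does 24/31 of the job, leaving 7/31.
Drone 1 and drone 2 together work at 42/341 per hour, so finishing takes 7/31 ÷ 42/341 = 11/6 hours.

11/6 hours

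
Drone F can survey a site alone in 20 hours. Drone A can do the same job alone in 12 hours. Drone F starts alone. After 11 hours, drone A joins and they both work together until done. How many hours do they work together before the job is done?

In the first 11 hours drone F alone does 11/20 of the job, leaving 9/20.
Once everyone is working, combined rate: 1/20 + 1/12 = (3 + 5)/60 = 8/60 = 2/15 per hour.
Remaining 9/20 at 2/15 per hour takes 27/8 hours.

27/8 hours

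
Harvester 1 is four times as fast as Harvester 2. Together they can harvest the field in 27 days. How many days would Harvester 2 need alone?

135 days

Let Harvester 2's rate be r; then Harvester 1's rate is 4r, so together (4 + 1)r = 5r = 1/27.
Thus r = 1/135 per day.
Harvester 2 alone: 135 days; Harvester 1 alone: 135/4 days.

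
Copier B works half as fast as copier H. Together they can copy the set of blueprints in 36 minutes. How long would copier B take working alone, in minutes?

108 minutes

Let copier H's rate be r; then copier B's rate is (1/2)r, so together (1/2 + 1)r = (3/2)r = 1/36.
Thus r = 1/54 per minute.
Copier H alone: 54 minutes; copier B alone: 108 minutes.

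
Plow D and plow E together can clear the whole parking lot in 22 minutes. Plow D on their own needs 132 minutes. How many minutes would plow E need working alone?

Combined rate is 1/22 per minute.
Known contribution: 1/132 per minute.
So plow E's rate is 1/22 − 1/132 = 5/132, meaning 132/5 minutes alone.

132/5 minutes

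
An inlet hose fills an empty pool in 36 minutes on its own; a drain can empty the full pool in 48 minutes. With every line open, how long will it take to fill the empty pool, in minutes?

144 minutes

Net rate = 1/36 − 1/48 = (4 − 3)/144 = 1/144 per minute.
Filling time = 1 ÷ (1/144) = 144 minutes.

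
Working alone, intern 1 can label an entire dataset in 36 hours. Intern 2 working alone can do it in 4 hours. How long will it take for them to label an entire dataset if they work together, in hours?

18/5 hours

Combined rate: 1/36 + 1/4 = (1 + 9)/36 = 10/36 = 5/18 per hour.
Time = 1 ÷ (5/18) = 18/5 hours.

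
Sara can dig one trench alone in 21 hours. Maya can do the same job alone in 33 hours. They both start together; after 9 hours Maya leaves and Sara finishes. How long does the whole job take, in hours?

In the first 9 hours the combined rate is 6/77, so 54/77 of the job is done, leaving 23/77.
After Maya leaves the rate is 1/21 per hour; the remaining 23/77 takes 69/11 hours.
Total = 9 + 69/11 = 168/11 hours.

168/11 hours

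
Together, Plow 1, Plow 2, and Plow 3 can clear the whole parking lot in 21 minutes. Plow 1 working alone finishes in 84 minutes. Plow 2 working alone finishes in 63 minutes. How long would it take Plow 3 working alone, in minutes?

252/5 minutes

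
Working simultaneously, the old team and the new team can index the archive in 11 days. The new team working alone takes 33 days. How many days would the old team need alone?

33/2 days

Combined rate is 1/11 per day.
Known contribution: 1/33 per day.
So the old team's rate is 1/11 − 1/33 = 2/33, meaning 33/2 days alone.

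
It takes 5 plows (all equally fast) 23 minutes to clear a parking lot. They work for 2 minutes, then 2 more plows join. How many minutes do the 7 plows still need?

15 minutes

One plow does 1/115 of the job per minute.
After 2 minutes with 5 plows, 2/23 is done (21/23 left).
With 7 plows the rate is 7/115, so the rest takes 21/23 ÷ 7/115 = 15 minutes.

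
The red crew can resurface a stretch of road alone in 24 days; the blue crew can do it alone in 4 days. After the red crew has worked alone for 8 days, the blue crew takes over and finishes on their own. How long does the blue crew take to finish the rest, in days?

In 8 days the red crew does 8/24 = 1/3 of the job, leaving 2/3.
The blue crew works at 1/4 per day, so finishing takes 2/3 ÷ 1/4 = 8/3 days.

8/3 days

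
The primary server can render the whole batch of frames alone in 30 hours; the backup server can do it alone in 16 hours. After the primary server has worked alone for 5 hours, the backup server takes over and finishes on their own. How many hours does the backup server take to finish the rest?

40/3 hours

In 5 hours the primary server does 5/30 = 1/6 of the job, leaving 5/6.
The backup server works at 1/16 per hour, so finishing takes 5/6 ÷ 1/16 = 40/3 hours.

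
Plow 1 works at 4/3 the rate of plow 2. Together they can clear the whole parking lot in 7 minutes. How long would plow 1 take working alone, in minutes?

49/4 minutes

Let plow 2's rate be r; then plow 1's rate is (4/3)r, so together (4/3 + 1)r = (7/3)r = 1/7.
Thus r = 3/49 per minute.
Plow 2 alone: 49/3 minutes; plow 1 alone: 49/4 minutes.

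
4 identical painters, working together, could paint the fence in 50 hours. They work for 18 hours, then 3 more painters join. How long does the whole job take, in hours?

One painter does 1/200 of the job per hour.
After 18 hours with 4 painters, 9/25 is done (16/25 left).
With 7 painters the rate is 7/200, so the rest takes 16/25 ÷ 7/200 = 128/7 hours.
Total = 18 + 128/7 = 254/7 hours.

254/7 hours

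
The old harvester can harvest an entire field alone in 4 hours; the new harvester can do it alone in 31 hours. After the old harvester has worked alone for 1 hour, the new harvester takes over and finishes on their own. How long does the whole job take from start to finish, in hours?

97/4 hours

In 1 hour the old harvester does 1/4 of the job, leaving 3/4.
The new harvester works at 1/31 per hour, so finishing takes 3/4 ÷ 1/31 = 93/4 hours.
Total time = 1 + 93/4 = 97/4 hours.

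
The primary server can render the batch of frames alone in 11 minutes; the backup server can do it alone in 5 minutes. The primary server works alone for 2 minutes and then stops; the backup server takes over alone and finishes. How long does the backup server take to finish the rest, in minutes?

45/11 minutes

In 2 minutes the primary server does 2/11 of the job, leaving 9/11.
The backup server works at 1/5 per minute, so finishing takes 9/11 ÷ 1/5 = 45/11 minutes.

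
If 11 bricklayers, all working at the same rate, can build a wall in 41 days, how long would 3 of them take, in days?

451/3 days

Total work is 11·41 = 451 bricklayer-days.
With 3 bricklayers: 451/3 days.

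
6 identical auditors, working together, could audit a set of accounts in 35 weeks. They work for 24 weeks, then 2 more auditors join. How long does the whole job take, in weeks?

129/4 weeks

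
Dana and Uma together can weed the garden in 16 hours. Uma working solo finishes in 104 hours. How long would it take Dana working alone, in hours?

208/11 hours

Combined rate is 1/16 per hour.
Known contribution: 1/104 per hour.
So Dana's rate is 1/16 − 1/104 = 11/208, meaning 208/11 hours alone.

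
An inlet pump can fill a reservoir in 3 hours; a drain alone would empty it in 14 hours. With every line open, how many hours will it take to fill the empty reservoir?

42/11 hours

Net rate = 1/3 − 1/14 = (14 − 3)/42 = 11/42 per hour.
Filling time = 1 ÷ (11/42) = 42/11 hours.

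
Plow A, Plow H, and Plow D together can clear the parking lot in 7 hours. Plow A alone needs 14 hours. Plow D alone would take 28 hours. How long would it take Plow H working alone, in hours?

28 hours

Combined rate is 1/7 per hour.
Known contribution: 1/14 + 1/28 = (2 + 1)/28 = 3/28 per hour.
So Plow H's rate is 1/7 − 3/28 = 1/28, meaning 28 hours alone.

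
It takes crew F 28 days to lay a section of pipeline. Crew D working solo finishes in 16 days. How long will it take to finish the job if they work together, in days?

112/11 days

With two workers the combined time is the product over the sum: 28·16/(28+16) = 448/44 = 112/11 days.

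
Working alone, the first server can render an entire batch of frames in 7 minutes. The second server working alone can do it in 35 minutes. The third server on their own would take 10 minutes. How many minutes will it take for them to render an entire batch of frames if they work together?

70/19 minutes

Combined rate: 1/7 + 1/35 + 1/10 = (10 + 2 + 7)/70 = 19/70 per minute.
Time = 1 ÷ (19/70) = 70/19 minutes.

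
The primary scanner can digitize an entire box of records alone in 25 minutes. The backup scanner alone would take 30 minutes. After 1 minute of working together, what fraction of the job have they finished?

Combined rate: 1/25 + 1/30 = (6 + 5)/150 = 11/150 per minute.
In 1 minute they complete 1·11/150 = 11/150 of the job.

11/150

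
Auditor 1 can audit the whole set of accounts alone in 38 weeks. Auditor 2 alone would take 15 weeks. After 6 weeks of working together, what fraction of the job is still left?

Combined rate: 1/38 + 1/15 = (15 + 38)/570 = 53/570 per week.
In 6 weeks they complete 6·53/570 = 53/95 of the job.
So 42/95 remains.

42/95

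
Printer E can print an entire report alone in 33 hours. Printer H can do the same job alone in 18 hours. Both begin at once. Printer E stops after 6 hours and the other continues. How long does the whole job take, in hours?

162/11 hours

In the first 6 hours the combined rate is 17/198, so 17/33 of the job is done, leaving 16/33.
After printer E leaves the rate is 1/18 per hour; the remaining 16/33 takes 96/11 hours.
Total = 6 + 96/11 = 162/11 hours.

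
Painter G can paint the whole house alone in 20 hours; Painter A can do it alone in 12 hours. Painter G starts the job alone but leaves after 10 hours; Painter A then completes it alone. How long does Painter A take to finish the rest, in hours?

6 hours

In 10 hours Painter G does 10/20 = 1/2 of the job, leaving 1/2.
Painter A works at 1/12 per hour, so finishing takes 1/2 ÷ 1/12 = 6 hours.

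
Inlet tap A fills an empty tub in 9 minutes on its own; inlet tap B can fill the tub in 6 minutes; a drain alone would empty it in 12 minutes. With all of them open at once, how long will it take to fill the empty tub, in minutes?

Net rate = 1/9 + 1/6 − 1/12 = (4 + 6 − 3)/36 = 7/36 per minute.
Filling time = 1 ÷ (7/36) = 36/7 minutes.

36/7 minutes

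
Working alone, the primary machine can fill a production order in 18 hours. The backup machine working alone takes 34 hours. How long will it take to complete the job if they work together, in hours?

Combined rate: 1/18 + 1/34 = (17 + 9)/306 = 26/306 = 13/153 per hour.
Time = 1 ÷ (13/153) = 153/13 hours.

153/13 hours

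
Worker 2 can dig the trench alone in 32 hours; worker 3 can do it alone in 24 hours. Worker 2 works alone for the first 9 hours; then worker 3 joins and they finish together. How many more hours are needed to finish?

In 9 hours worker 2 does 9/32 of the job, leaving 23/32.
Worker 2 and worker 3 together work at 7/96 per hour, so finishing takes 23/32 ÷ 7/96 = 69/7 hours.

69/7 hours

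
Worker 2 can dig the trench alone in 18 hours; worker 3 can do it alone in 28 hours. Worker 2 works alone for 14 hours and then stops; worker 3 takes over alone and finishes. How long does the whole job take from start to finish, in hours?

In 14 hours worker 2 does 14/18 = 7/9 of the job, leaving 2/9.
Worker 3 works at 1/28 per hour, so finishing takes 2/9 ÷ 1/28 = 56/9 hours.
Total time = 14 + 56/9 = 182/9 hours.

182/9 hours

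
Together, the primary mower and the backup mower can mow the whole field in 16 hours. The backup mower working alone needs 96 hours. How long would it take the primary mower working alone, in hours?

96/5 hours

Combined rate is 1/16 per hour.
Known contribution: 1/96 per hour.
So the primary mower's rate is 1/16 − 1/96 = 5/96, meaning 96/5 hours alone.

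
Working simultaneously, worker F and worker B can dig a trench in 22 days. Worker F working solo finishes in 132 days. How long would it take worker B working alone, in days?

Combined rate is 1/22 per day.
Known contribution: 1/132 per day.
So worker B's rate is 1/22 − 1/132 = 5/132, meaning 132/5 days alone.

132/5 days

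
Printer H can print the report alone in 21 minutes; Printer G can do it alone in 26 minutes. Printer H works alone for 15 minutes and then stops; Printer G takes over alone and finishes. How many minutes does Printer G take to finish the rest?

52/7 minutes

In 15 minutes Printer H does 15/21 = 5/7 of the job, leaving 2/7.
Printer G works at 1/26 per minute, so finishing takes 2/7 ÷ 1/26 = 52/7 minutes.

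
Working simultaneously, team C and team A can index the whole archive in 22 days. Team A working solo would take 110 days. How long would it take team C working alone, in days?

55/2 days

Combined rate is 1/22 per day.
Known contribution: 1/110 per day.
So team C's rate is 1/22 − 1/110 = 2/55, meaning 55/2 days alone.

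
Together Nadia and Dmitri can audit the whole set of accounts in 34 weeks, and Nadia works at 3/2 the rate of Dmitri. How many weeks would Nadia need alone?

Let Dmitri's rate be r; then Nadia's rate is (3/2)r, so together (3/2 + 1)r = (5/2)r = 1/34.
Thus r = 1/85 per week.
Dmitri alone: 85 weeks; Nadia alone: 170/3 weeks.

170/3 weeks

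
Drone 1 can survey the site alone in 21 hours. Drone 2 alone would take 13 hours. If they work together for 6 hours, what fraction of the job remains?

Combined rate: 1/21 + 1/13 = (13 + 21)/273 = 34/273 per hour.
In 6 hours they complete 6·34/273 = 68/91 of the job.
So 23/91 remains.

23/91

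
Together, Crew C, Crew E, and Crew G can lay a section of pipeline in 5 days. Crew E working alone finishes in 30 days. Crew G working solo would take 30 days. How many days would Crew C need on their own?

Combined rate is 1/5 per day.
Known contribution: 1/30 + 1/30 = (1 + 1)/30 = 2/30 = 1/15 per day.
So Crew C's rate is 1/5 − 1/15 = 2/15, meaning 15/2 days alone.

15/2 days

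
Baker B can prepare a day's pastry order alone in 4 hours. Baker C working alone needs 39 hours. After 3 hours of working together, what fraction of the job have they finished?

Combined rate: 1/4 + 1/39 = (39 + 4)/156 = 43/156 per hour.
In 3 hours they complete 3·43/156 = 43/52 of the job.

43/52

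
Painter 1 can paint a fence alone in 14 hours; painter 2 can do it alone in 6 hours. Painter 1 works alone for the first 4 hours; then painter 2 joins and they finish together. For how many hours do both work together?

In 4 hours painter 1 does 4/14 = 2/7 of the job, leaving 5/7.
Painter 1 and painter 2 together work at 5/21 per hour, so finishing takes 5/7 ÷ 5/21 = 3 hours.

3 hours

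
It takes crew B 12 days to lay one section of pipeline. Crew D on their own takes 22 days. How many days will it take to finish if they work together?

132/17 days

With two workers the combined time is the product over the sum: 12·22/(12+22) = 264/34 = 132/17 days.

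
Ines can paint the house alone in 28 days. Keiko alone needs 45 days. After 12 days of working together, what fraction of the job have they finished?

Combined rate: 1/28 + 1/45 = (45 + 28)/1260 = 73/1260 per day.
In 12 days they complete 12·73/1260 = 73/105 of the job.

73/105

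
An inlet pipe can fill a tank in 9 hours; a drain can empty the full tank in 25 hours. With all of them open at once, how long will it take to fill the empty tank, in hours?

225/16 hours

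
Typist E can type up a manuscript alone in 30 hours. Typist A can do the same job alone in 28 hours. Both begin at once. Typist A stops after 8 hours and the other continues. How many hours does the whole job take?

In the first 8 hours the combined rate is 29/420, so 58/105 of the job is done, leaving 47/105.
After typist A leaves the rate is 1/30 per hour; the remaining 47/105 takes 94/7 hours.
Total = 8 + 94/7 = 150/7 hours.

150/7 hours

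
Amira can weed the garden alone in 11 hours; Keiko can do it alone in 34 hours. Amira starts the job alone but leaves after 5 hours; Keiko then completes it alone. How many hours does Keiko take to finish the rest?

204/11 hours

In 5 hours Amira does 5/11 of the job, leaving 6/11.
Keiko works at 1/34 per hour, so finishing takes 6/11 ÷ 1/34 = 204/11 hours.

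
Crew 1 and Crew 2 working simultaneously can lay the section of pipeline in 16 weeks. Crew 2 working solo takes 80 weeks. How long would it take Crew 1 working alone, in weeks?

20 weeks

Combined rate is 1/16 per week.
Known contribution: 1/80 per week.
So Crew 1's rate is 1/16 − 1/80 = 1/20, meaning 20 weeks alone.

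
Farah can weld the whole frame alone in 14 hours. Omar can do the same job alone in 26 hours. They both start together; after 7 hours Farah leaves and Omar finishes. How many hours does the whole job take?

In the first 7 hours the combined rate is 10/91, so 10/13 of the job is done, leaving 3/13.
After Farah leaves the rate is 1/26 per hour; the remaining 3/13 takes 6 hours.
Total = 7 + 6 = 13 hours.

13 hours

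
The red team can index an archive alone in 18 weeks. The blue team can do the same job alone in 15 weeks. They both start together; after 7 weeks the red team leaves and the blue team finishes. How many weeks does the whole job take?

In the first 7 weeks the combined rate is 11/90, so 77/90 of the job is done, leaving 13/90.
After the red team leaves the rate is 1/15 per week; the remaining 13/90 takes 13/6 weeks.
Total = 7 + 13/6 = 55/6 weeks.

55/6 weeks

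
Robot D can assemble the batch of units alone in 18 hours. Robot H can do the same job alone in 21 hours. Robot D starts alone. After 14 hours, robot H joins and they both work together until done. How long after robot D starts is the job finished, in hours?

210/13 hours

In the first 14 hours robot D alone does 14/18 = 7/9 of the job, leaving 2/9.
Once everyone is working, combined rate: 1/18 + 1/21 = (7 + 6)/126 = 13/126 per hour.
Remaining 2/9 at 13/126 per hour takes 28/13 hours.
Total from the start = 14 + 28/13 = 210/13 hours.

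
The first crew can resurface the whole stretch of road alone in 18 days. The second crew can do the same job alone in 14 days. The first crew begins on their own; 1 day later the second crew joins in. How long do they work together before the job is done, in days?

119/16 days

In the first 1 day the first crew alone does 1/18 of the job, leaving 17/18.
Once everyone is working, combined rate: 1/18 + 1/14 = (7 + 9)/126 = 16/126 = 8/63 per day.
Remaining 17/18 at 8/63 per day takes 119/16 days.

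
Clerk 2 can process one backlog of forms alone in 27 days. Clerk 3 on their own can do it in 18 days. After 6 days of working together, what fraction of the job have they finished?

Combined rate: 1/27 + 1/18 = (2 + 3)/54 = 5/54 per day.
In 6 days they complete 6·5/54 = 5/9 of the job.

5/9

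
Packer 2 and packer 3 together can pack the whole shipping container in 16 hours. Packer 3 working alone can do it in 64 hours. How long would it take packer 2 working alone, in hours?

Combined rate is 1/16 per hour.
Known contribution: 1/64 per hour.
So packer 2's rate is 1/16 − 1/64 = 3/64, meaning 64/3 hours alone.

64/3 hours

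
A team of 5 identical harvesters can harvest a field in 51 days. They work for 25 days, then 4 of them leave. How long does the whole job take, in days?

155 days

One harvester does 1/255 of the job per day.
After 25 days with 5 harvesters, 25/51 is done (26/51 left).
With 1 harvester the rate is 1/255, so the rest takes 26/51 ÷ 1/255 = 130 days.
Total = 25 + 130 = 155 days.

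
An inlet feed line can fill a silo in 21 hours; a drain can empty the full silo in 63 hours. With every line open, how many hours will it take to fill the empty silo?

63/2 hours

Net rate = 1/21 − 1/63 = (3 − 1)/63 = 2/63 per hour.
Filling time = 1 ÷ (2/63) = 63/2 hours.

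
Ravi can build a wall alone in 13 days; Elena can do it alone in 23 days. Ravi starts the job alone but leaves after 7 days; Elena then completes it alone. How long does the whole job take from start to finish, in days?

229/13 days

In 7 days Ravi does 7/13 of the job, leaving 6/13.
Elena works at 1/23 per day, so finishing takes 6/13 ÷ 1/23 = 138/13 days.
Total time = 7 + 138/13 = 229/13 days.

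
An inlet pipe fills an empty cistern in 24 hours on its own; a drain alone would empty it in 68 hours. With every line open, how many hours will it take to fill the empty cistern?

Net rate = 1/24 − 1/68 = (17 − 6)/408 = 11/408 per hour.
Filling time = 1 ÷ (11/408) = 408/11 hours.

408/11 hours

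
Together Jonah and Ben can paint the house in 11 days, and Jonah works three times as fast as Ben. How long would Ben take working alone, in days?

44 days

Let Ben's rate be r; then Jonah's rate is 3r, so together (3 + 1)r = 4r = 1/11.
Thus r = 1/44 per day.
Ben alone: 44 days; Jonah alone: 44/3 days.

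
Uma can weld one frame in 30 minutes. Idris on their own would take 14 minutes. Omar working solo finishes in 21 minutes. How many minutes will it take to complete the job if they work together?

105/16 minutes

Combined rate: 1/30 + 1/14 + 1/21 = (7 + 15 + 10)/210 = 32/210 = 16/105 per minute.
Time = 1 ÷ (16/105) = 105/16 minutes.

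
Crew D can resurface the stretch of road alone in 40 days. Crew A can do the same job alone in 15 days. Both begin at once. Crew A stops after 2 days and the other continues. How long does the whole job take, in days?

104/3 days

In the first 2 days the combined rate is 11/120, so 11/60 of the job is done, leaving 49/60.
After Crew A leaves the rate is 1/40 per day; the remaining 49/60 takes 98/3 days.
Total = 2 + 98/3 = 104/3 days.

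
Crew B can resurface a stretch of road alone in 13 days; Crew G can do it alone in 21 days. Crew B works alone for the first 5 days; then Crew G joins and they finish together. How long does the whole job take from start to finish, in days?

169/17 days

In 5 days Crew B does 5/13 of the job, leaving 8/13.
Crew B and Crew G together work at 34/273 per day, so finishing takes 8/13 ÷ 34/273 = 84/17 days.
Total time = 5 + 84/17 = 169/17 days.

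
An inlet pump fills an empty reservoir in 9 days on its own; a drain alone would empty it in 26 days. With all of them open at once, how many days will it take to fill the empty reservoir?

Net rate = 1/9 − 1/26 = (26 − 9)/234 = 17/234 per day.
Filling time = 1 ÷ (17/234) = 234/17 days.

234/17 days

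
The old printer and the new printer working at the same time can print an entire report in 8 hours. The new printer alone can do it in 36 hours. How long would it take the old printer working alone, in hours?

Combined rate is 1/8 per hour.
Known contribution: 1/36 per hour.
So the old printer's rate is 1/8 − 1/36 = 7/72, meaning 72/7 hours alone.

72/7 hours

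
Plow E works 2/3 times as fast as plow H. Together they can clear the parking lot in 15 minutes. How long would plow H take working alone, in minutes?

25 minutes

Let plow H's rate be r; then plow E's rate is (2/3)r, so together (2/3 + 1)r = (5/3)r = 1/15.
Thus r = 1/25 per minute.
Plow H alone: 25 minutes; plow E alone: 75/2 minutes.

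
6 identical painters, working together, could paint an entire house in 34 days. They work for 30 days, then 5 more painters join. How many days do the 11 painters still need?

One painter does 1/204 of the job per day.
After 30 days with 6 painters, 15/17 is done (2/17 left).
With 11 painters the rate is 11/204, so the rest takes 2/17 ÷ 11/204 = 24/11 days.

24/11 days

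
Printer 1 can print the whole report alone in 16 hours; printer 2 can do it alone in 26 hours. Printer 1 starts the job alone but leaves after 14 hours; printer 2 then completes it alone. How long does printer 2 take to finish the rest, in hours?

In 14 hours printer 1 does 14/16 = 7/8 of the job, leaving 1/8.
Printer 2 works at 1/26 per hour, so finishing takes 1/8 ÷ 1/26 = 13/4 hours.

13/4 hours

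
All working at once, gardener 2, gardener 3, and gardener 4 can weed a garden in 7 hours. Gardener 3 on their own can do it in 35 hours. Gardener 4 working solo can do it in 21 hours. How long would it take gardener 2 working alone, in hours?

15 hours

Combined rate is 1/7 per hour.
Known contribution: 1/35 + 1/21 = (3 + 5)/105 = 8/105 per hour.
So gardener 2's rate is 1/7 − 8/105 = 1/15, meaning 15 hours alone.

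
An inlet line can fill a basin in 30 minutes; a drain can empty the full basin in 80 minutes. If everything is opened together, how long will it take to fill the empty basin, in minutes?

48 minutes

Net rate = 1/30 − 1/80 = (8 − 3)/240 = 5/240 = 1/48 per minute.
Filling time = 1 ÷ (1/48) = 48 minutes.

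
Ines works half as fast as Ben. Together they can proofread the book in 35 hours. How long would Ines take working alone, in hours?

Let Ben's rate be r; then Ines's rate is (1/2)r, so together (1/2 + 1)r = (3/2)r = 1/35.
Thus r = 2/105 per hour.
Ben alone: 105/2 hours; Ines alone: 105 hours.

105 hours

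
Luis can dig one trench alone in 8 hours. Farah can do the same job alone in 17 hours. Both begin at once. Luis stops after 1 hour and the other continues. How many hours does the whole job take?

119/8 hours

In the first 1 hour the combined rate is 25/136, so 25/136 of the job is done, leaving 111/136.
After Luis leaves the rate is 1/17 per hour; the remaining 111/136 takes 111/8 hours.
Total = 1 + 111/8 = 119/8 hours.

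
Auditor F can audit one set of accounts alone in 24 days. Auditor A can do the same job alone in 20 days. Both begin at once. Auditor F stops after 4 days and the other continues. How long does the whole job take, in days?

50/3 days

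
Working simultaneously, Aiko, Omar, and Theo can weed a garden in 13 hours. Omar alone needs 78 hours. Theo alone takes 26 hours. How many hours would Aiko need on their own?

Combined rate is 1/13 per hour.
Known contribution: 1/78 + 1/26 = (1 + 3)/78 = 4/78 = 2/39 per hour.
So Aiko's rate is 1/13 − 2/39 = 1/39, meaning 39 hours alone.

39 hours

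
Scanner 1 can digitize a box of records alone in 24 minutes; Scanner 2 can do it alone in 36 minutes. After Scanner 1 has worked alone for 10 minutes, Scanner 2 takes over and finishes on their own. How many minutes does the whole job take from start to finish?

In 10 minutes Scanner 1 does 10/24 = 5/12 of the job, leaving 7/12.
Scanner 2 works at 1/36 per minute, so finishing takes 7/12 ÷ 1/36 = 21 minutes.
Total time = 10 + 21 = 31 minutes.

31 minutes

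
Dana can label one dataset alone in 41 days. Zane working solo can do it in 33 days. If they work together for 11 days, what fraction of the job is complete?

Combined rate: 1/41 + 1/33 = (33 + 41)/1353 = 74/1353 per day.
In 11 days they complete 11·74/1353 = 74/123 of the job.

74/123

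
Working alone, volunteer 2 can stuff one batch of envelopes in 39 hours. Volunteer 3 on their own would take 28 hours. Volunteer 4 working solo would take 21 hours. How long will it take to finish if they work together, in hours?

156/17 hours

Combined rate: 1/39 + 1/28 + 1/21 = (28 + 39 + 52)/1092 = 119/1092 = 17/156 per hour.
Time = 1 ÷ (17/156) = 156/17 hours.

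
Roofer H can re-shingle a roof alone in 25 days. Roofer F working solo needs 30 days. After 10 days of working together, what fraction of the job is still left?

Combined rate: 1/25 + 1/30 = (6 + 5)/150 = 11/150 per day.
In 10 days they complete 10·11/150 = 11/15 of the job.
So 4/15 remains.

4/15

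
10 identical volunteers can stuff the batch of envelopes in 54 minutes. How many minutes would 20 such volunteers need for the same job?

27 minutes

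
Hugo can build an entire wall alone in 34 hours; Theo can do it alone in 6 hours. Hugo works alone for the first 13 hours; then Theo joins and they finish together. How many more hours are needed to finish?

In 13 hours Hugo does 13/34 of the job, leaving 21/34.
Hugo and Theo together work at 10/51 per hour, so finishing takes 21/34 ÷ 10/51 = 63/20 hours.

63/20 hours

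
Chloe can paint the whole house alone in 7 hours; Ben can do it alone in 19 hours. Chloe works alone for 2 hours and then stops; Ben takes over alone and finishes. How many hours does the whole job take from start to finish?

109/7 hours

In 2 hours Chloe does 2/7 of the job, leaving 5/7.
Ben works at 1/19 per hour, so finishing takes 5/7 ÷ 1/19 = 95/7 hours.
Total time = 2 + 95/7 = 109/7 hours.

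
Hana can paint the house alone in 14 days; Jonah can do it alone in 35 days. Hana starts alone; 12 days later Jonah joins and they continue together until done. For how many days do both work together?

10/7 days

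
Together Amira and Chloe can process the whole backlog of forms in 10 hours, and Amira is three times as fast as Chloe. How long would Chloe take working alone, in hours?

40 hours

Let Chloe's rate be r; then Amira's rate is 3r, so together (3 + 1)r = 4r = 1/10.
Thus r = 1/40 per hour.
Chloe alone: 40 hours; Amira alone: 40/3 hours.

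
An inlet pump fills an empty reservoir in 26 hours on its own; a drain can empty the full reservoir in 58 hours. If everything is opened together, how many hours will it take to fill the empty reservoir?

377/8 hours

Net rate = 1/26 − 1/58 = (29 − 13)/754 = 16/754 = 8/377 per hour.
Filling time = 1 ÷ (8/377) = 377/8 hours.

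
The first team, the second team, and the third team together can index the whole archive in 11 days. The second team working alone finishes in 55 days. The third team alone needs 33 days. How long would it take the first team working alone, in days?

165/7 days

Combined rate is 1/11 per day.
Known contribution: 1/55 + 1/33 = (3 + 5)/165 = 8/165 per day.
So the first team's rate is 1/11 − 8/165 = 7/165, meaning 165/7 days alone.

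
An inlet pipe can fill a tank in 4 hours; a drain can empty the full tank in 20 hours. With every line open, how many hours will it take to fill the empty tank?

5 hours

Net rate = 1/4 − 1/20 = (5 − 1)/20 = 4/20 = 1/5 per hour.
Filling time = 1 ÷ (1/5) = 5 hours.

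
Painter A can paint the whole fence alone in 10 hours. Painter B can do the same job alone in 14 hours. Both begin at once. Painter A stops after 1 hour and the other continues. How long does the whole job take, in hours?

63/5 hours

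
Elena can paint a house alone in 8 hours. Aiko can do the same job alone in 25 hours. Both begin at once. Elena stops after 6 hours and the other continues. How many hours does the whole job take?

In the first 6 hours the combined rate is 33/200, so 99/100 of the job is done, leaving 1/100.
After Elena leaves the rate is 1/25 per hour; the remaining 1/100 takes 1/4 hours.
Total = 6 + 1/4 = 25/4 hours.

25/4 hours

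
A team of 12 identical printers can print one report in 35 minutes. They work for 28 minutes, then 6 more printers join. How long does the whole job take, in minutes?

98/3 minutes

One printer does 1/420 of the job per minute.
After 28 minutes with 12 printers, 4/5 is done (1/5 left).
With 18 printers the rate is 18/420 = 3/70, so the rest takes 1/5 ÷ 3/70 = 14/3 minutes.
Total = 28 + 14/3 = 98/3 minutes.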